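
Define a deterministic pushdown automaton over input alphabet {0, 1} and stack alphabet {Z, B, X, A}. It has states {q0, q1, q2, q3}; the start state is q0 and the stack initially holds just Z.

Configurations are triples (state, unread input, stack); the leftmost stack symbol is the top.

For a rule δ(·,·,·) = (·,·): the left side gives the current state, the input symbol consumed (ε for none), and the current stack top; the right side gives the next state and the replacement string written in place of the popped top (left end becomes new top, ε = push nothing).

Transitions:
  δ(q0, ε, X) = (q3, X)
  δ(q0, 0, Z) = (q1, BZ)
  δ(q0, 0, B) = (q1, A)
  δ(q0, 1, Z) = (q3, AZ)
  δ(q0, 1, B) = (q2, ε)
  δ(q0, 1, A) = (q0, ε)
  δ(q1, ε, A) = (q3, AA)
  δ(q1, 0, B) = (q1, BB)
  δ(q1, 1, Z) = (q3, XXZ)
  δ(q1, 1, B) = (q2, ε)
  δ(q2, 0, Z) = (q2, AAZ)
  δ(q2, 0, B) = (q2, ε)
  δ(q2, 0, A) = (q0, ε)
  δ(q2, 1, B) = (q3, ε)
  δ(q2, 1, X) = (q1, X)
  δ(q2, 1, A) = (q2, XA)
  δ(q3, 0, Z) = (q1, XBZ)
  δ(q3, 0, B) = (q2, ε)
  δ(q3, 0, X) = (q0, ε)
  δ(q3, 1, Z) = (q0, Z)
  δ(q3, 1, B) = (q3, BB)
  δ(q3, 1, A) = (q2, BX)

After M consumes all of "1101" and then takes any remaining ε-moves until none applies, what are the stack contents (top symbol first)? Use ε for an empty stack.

XZ

(q0, 1101, Z)
  read 1, top Z: go to q3, push AZ → (q3, 101, AZ)
  read 1, top A: go to q2, push BX → (q2, 01, BXZ)
  read 0, top B: go to q2, push ε → (q2, 1, XZ)
  read 1, top X: go to q1, push X → (q1, ε, XZ)
All input consumed in state q1 with stack XZ.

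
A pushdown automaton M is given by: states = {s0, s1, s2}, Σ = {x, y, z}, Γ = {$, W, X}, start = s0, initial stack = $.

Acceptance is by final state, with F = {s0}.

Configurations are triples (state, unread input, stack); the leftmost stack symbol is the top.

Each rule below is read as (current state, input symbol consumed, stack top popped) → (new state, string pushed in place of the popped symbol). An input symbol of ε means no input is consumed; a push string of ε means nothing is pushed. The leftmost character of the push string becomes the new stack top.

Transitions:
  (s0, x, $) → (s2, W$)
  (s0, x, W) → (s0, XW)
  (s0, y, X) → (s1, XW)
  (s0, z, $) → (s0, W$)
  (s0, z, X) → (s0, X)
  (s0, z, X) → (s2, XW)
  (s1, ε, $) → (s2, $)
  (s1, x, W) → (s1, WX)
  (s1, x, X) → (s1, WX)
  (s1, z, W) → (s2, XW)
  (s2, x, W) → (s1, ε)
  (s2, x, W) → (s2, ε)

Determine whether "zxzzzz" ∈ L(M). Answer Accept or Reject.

Accept

One accepting computation: (s0, zxzzzz, $) ⊢ (s0, xzzzz, W$) ⊢ (s0, zzzz, XW$) ⊢ (s0, zzz, XW$) ⊢ (s0, zz, XW$) ⊢ (s0, z, XW$) ⊢ (s0, ε, XW$)
All input consumed and state s0 ∈ F.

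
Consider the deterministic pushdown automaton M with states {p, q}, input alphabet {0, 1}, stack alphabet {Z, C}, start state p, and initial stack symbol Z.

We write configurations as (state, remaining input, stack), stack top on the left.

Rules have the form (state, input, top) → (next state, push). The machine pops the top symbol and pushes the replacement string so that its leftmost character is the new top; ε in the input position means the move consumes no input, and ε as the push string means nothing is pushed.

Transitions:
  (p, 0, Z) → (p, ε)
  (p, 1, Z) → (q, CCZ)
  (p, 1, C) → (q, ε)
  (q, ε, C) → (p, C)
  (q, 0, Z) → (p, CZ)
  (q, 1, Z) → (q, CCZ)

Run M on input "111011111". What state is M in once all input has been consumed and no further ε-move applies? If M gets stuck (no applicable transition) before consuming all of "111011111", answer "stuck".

(p, 111011111, Z)
  read 1, top Z: go to q, push CCZ → (q, 11011111, CCZ)
  ε-move, top C: go to p, push C → (p, 11011111, CCZ)
  read 1, top C: go to q, push ε → (q, 1011111, CZ)
  ε-move, top C: go to p, push C → (p, 1011111, CZ)
  read 1, top C: go to q, push ε → (q, 011111, Z)
  read 0, top Z: go to p, push CZ → (p, 11111, CZ)
  read 1, top C: go to q, push ε → (q, 1111, Z)
  read 1, top Z: go to q, push CCZ → (q, 111, CCZ)
  ε-move, top C: go to p, push C → (p, 111, CCZ)
  read 1, top C: go to q, push ε → (q, 11, CZ)
  ε-move, top C: go to p, push C → (p, 11, CZ)
  read 1, top C: go to q, push ε → (q, 1, Z)
  read 1, top Z: go to q, push CCZ → (q, ε, CCZ)
  ε-move, top C: go to p, push C → (p, ε, CCZ)
All input consumed; M is in state p.

p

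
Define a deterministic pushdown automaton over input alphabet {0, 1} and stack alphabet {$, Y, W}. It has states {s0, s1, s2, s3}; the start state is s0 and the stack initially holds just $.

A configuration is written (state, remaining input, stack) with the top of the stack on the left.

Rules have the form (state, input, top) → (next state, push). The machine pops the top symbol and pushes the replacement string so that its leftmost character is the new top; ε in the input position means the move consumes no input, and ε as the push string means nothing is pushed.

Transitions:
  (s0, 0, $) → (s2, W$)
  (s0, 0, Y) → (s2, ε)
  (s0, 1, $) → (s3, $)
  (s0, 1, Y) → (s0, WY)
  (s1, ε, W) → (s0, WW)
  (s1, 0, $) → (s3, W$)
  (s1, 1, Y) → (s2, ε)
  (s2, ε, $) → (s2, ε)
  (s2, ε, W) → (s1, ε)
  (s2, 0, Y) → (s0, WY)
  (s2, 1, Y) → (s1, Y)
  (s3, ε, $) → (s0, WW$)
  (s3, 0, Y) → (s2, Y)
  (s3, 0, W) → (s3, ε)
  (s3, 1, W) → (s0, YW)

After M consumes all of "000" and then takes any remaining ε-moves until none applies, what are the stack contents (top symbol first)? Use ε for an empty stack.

WW$

(s0, 000, $) ⊢ (s2, 00, W$) ⊢ (s1, 00, $) ⊢ (s3, 0, W$) ⊢ (s3, ε, $) ⊢ (s0, ε, WW$)
All input consumed in state s0 with stack WW$.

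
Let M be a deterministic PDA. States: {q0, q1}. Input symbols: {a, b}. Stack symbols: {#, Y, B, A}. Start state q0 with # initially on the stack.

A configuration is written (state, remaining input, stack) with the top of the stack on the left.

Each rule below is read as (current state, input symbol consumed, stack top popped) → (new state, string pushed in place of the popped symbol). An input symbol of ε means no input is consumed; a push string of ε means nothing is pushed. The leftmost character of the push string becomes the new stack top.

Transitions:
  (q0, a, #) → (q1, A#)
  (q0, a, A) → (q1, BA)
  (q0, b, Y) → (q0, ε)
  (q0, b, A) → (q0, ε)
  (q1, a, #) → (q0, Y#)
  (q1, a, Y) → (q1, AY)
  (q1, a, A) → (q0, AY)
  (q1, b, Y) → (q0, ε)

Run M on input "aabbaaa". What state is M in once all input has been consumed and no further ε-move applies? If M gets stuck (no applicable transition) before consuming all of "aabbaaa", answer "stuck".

(q0, aabbaaa, #) ⊢ (q1, abbaaa, A#) ⊢ (q0, bbaaa, AY#) ⊢ (q0, baaa, Y#) ⊢ (q0, aaa, #) ⊢ (q1, aa, A#) ⊢ (q0, a, AY#) ⊢ (q1, ε, BAY#)
All input consumed; M is in state q1.

q1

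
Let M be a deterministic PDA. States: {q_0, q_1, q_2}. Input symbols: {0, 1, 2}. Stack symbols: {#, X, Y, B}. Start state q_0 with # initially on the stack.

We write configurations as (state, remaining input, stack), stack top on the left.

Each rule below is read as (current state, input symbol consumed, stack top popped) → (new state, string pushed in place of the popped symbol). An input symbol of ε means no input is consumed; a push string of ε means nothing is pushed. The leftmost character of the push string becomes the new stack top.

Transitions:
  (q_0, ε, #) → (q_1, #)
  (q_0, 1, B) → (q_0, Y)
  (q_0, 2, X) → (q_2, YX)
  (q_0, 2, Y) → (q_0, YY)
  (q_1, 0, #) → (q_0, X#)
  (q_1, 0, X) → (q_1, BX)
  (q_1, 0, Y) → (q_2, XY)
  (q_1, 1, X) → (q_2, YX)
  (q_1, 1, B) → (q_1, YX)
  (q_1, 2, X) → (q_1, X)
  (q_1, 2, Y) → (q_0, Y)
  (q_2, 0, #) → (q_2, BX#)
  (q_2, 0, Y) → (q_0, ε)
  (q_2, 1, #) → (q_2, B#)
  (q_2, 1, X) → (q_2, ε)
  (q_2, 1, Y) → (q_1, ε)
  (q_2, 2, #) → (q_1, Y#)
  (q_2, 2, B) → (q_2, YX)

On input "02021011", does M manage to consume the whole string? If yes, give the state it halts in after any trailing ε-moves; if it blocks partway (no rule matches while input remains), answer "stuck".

(q_0, 02021011, #)
  ε-move, top #: go to q_1, push # → (q_1, 02021011, #)
  read 0, top #: go to q_0, push X# → (q_0, 2021011, X#)
  read 2, top X: go to q_2, push YX → (q_2, 021011, YX#)
  read 0, top Y: go to q_0, push ε → (q_0, 21011, X#)
  read 2, top X: go to q_2, push YX → (q_2, 1011, YX#)
  read 1, top Y: go to q_1, push ε → (q_1, 011, X#)
  read 0, top X: go to q_1, push BX → (q_1, 11, BX#)
  read 1, top B: go to q_1, push YX → (q_1, 1, YXX#)
No transition for (q_1, 1, top Y); M blocks with input 1 remaining.

stuck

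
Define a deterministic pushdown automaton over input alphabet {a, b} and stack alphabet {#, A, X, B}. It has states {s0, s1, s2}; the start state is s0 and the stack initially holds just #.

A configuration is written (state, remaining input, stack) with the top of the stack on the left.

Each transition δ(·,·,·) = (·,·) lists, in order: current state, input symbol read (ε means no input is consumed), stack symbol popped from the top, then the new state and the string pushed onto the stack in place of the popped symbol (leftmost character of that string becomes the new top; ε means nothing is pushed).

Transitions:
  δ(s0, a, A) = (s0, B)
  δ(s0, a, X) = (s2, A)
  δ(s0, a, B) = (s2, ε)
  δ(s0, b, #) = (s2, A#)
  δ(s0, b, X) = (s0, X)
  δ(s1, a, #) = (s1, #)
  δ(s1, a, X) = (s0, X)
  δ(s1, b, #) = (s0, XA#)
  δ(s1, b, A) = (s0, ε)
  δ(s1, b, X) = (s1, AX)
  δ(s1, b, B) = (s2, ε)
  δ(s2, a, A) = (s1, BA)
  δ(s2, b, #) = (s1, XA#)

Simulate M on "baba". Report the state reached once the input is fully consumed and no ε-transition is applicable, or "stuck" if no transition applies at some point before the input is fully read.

s1

(s0, baba, #)
  read b, top #: go to s2, push A# → (s2, aba, A#)
  read a, top A: go to s1, push BA → (s1, ba, BA#)
  read b, top B: go to s2, push ε → (s2, a, A#)
  read a, top A: go to s1, push BA → (s1, ε, BA#)
All input consumed; M is in state s1.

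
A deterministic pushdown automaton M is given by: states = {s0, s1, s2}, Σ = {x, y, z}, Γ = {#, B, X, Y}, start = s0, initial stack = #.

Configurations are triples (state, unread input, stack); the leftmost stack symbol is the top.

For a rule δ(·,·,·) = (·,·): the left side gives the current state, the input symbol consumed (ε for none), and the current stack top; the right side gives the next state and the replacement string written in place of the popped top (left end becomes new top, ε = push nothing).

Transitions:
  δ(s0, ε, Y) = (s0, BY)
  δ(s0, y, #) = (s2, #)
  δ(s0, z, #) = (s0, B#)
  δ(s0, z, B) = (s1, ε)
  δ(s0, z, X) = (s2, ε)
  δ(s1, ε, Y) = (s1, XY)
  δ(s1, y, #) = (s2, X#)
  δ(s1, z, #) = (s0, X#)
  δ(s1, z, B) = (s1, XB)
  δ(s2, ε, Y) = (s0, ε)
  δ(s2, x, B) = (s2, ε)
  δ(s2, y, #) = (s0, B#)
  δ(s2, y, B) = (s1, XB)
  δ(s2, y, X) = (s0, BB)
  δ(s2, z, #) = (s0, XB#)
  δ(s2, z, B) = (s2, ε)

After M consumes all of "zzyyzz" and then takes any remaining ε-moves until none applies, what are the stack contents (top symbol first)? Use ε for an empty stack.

(s0, zzyyzz, #)
  read z, top #: go to s0, push B# → (s0, zyyzz, B#)
  read z, top B: go to s1, push ε → (s1, yyzz, #)
  read y, top #: go to s2, push X# → (s2, yzz, X#)
  read y, top X: go to s0, push BB → (s0, zz, BB#)
  read z, top B: go to s1, push ε → (s1, z, B#)
  read z, top B: go to s1, push XB → (s1, ε, XB#)
All input consumed in state s1 with stack XB#.

XB#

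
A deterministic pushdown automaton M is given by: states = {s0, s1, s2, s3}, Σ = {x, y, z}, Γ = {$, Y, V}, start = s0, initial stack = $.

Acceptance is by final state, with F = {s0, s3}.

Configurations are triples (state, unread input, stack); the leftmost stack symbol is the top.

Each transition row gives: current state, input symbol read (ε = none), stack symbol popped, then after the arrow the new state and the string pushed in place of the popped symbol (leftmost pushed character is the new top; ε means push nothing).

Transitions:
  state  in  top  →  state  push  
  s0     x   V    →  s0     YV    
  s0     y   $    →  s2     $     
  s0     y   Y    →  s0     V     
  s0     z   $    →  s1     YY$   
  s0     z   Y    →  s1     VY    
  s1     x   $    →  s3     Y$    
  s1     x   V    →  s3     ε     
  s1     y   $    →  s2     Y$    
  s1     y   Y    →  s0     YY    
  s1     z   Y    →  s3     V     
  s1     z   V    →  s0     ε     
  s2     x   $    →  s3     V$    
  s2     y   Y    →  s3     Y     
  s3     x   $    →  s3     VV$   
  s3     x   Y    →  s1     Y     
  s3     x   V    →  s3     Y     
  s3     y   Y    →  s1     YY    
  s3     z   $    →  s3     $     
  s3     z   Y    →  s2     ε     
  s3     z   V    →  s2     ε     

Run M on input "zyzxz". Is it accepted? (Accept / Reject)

(s0, zyzxz, $)
  read z, top $: go to s1, push YY$ → (s1, yzxz, YY$)
  read y, top Y: go to s0, push YY → (s0, zxz, YYY$)
  read z, top Y: go to s1, push VY → (s1, xz, VYYY$)
  read x, top V: go to s3, push ε → (s3, z, YYY$)
  read z, top Y: go to s2, push ε → (s2, ε, YY$)
All input consumed; state s2 ∉ F and no further ε-move applies.

Reject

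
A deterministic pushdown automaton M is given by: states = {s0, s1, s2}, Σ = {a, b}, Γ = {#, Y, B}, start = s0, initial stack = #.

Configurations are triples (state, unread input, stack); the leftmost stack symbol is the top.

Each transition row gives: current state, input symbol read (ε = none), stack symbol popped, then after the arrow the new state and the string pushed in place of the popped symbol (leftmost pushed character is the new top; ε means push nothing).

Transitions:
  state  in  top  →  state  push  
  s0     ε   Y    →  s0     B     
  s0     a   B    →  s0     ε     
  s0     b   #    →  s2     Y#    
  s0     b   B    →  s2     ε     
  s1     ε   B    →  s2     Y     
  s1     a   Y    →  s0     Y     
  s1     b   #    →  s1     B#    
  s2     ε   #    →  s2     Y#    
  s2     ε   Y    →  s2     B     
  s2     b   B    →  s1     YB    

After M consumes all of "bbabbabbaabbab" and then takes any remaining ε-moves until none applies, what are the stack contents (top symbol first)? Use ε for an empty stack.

B#

(s0, bbabbabbaabbab, #)
  read b, top #: go to s2, push Y# → (s2, babbabbaabbab, Y#)
  ε-move, top Y: go to s2, push B → (s2, babbabbaabbab, B#)
  read b, top B: go to s1, push YB → (s1, abbabbaabbab, YB#)
  read a, top Y: go to s0, push Y → (s0, bbabbaabbab, YB#)
  ε-move, top Y: go to s0, push B → (s0, bbabbaabbab, BB#)
  read b, top B: go to s2, push ε → (s2, babbaabbab, B#)
  read b, top B: go to s1, push YB → (s1, abbaabbab, YB#)
  read a, top Y: go to s0, push Y → (s0, bbaabbab, YB#)
  ε-move, top Y: go to s0, push B → (s0, bbaabbab, BB#)
  read b, top B: go to s2, push ε → (s2, baabbab, B#)
  read b, top B: go to s1, push YB → (s1, aabbab, YB#)
  read a, top Y: go to s0, push Y → (s0, abbab, YB#)
  ε-move, top Y: go to s0, push B → (s0, abbab, BB#)
  read a, top B: go to s0, push ε → (s0, bbab, B#)
  read b, top B: go to s2, push ε → (s2, bab, #)
  ε-move, top #: go to s2, push Y# → (s2, bab, Y#)
  ε-move, top Y: go to s2, push B → (s2, bab, B#)
  read b, top B: go to s1, push YB → (s1, ab, YB#)
  read a, top Y: go to s0, push Y → (s0, b, YB#)
  ε-move, top Y: go to s0, push B → (s0, b, BB#)
  read b, top B: go to s2, push ε → (s2, ε, B#)
All input consumed in state s2 with stack B#.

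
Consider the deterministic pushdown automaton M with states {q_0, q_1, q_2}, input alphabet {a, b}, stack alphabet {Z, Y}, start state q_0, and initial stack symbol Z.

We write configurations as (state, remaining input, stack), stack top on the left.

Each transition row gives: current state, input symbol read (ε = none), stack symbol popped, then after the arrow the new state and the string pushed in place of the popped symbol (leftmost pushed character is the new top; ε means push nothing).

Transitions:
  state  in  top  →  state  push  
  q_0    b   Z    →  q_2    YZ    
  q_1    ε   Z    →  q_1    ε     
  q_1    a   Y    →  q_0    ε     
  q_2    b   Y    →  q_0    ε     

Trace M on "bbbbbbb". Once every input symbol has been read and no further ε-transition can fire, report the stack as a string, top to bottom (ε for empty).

(q_0, bbbbbbb, Z)
  read b, top Z: go to q_2, push YZ → (q_2, bbbbbb, YZ)
  read b, top Y: go to q_0, push ε → (q_0, bbbbb, Z)
  read b, top Z: go to q_2, push YZ → (q_2, bbbb, YZ)
  read b, top Y: go to q_0, push ε → (q_0, bbb, Z)
  read b, top Z: go to q_2, push YZ → (q_2, bb, YZ)
  read b, top Y: go to q_0, push ε → (q_0, b, Z)
  read b, top Z: go to q_2, push YZ → (q_2, ε, YZ)
All input consumed in state q_2 with stack YZ.

YZ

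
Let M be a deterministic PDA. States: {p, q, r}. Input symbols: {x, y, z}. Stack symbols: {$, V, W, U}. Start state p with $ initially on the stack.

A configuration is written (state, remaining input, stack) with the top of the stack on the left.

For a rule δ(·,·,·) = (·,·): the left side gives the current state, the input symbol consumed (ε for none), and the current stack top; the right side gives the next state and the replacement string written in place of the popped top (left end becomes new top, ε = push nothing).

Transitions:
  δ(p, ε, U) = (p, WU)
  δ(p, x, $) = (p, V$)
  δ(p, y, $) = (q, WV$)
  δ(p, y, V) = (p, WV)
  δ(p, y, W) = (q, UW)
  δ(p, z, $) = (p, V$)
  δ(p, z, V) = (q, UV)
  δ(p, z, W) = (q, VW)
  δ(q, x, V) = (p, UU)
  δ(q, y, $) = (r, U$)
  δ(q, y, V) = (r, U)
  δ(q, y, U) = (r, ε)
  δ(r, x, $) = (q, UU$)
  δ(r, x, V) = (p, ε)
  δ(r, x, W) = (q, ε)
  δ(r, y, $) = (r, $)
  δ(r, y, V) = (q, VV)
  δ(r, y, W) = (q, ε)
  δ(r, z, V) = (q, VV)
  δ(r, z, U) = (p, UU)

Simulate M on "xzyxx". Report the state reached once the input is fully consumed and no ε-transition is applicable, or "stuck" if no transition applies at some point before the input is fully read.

(p, xzyxx, $) ⊢ (p, zyxx, V$) ⊢ (q, yxx, UV$) ⊢ (r, xx, V$) ⊢ (p, x, $) ⊢ (p, ε, V$)
All input consumed; M is in state p.

p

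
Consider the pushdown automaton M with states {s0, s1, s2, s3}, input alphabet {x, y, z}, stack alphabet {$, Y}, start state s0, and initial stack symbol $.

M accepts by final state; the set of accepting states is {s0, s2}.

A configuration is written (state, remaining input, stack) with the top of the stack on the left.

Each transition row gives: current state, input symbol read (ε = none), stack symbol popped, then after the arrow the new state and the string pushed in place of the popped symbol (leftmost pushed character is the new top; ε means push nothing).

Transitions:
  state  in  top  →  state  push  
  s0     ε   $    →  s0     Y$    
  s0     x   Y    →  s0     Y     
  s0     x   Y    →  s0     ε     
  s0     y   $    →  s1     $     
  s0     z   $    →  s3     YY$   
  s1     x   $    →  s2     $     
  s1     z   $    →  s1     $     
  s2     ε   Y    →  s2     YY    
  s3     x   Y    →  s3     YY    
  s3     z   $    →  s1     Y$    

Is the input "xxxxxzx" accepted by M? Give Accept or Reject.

Reject

No computation consumes all input and reaches a final state.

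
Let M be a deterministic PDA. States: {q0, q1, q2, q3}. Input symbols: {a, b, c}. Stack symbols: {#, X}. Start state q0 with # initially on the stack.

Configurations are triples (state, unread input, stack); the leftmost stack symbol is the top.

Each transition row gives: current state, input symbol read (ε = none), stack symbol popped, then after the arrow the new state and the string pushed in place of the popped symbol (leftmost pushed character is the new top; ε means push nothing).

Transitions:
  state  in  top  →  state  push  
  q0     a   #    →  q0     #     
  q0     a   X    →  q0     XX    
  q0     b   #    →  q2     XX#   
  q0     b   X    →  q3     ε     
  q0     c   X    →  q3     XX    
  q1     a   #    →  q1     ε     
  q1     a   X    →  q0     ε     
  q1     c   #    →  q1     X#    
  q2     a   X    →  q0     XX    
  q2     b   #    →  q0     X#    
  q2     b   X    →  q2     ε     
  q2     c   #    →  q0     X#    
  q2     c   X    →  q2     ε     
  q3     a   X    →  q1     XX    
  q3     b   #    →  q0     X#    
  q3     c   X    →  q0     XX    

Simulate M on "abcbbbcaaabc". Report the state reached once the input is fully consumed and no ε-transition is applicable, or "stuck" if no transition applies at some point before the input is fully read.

(q0, abcbbbcaaabc, #)
  read a, top #: go to q0, push # → (q0, bcbbbcaaabc, #)
  read b, top #: go to q2, push XX# → (q2, cbbbcaaabc, XX#)
  read c, top X: go to q2, push ε → (q2, bbbcaaabc, X#)
  read b, top X: go to q2, push ε → (q2, bbcaaabc, #)
  read b, top #: go to q0, push X# → (q0, bcaaabc, X#)
  read b, top X: go to q3, push ε → (q3, caaabc, #)
No transition for (q3, c, top #); M blocks with input caaabc remaining.

stuck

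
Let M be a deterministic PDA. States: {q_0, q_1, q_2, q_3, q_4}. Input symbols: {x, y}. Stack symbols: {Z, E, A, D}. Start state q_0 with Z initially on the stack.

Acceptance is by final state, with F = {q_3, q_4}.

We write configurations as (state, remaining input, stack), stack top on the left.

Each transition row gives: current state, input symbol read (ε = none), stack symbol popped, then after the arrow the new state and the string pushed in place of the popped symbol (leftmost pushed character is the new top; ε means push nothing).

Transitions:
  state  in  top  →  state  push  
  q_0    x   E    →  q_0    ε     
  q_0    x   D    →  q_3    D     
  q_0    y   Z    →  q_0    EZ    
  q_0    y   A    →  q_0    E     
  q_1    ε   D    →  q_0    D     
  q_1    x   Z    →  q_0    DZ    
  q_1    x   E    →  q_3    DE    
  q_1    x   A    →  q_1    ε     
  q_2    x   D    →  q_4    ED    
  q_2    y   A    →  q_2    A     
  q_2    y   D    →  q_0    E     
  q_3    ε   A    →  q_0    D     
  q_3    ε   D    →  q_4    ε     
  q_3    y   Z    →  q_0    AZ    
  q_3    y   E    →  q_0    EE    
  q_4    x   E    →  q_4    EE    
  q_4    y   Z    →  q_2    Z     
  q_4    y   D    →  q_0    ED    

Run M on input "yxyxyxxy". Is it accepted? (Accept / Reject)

(q_0, yxyxyxxy, Z) ⊢ (q_0, xyxyxxy, EZ) ⊢ (q_0, yxyxxy, Z) ⊢ (q_0, xyxxy, EZ) ⊢ (q_0, yxxy, Z) ⊢ (q_0, xxy, EZ) ⊢ (q_0, xy, Z)
No transition applies at (q_0, xy, Z); input not fully consumed.

Reject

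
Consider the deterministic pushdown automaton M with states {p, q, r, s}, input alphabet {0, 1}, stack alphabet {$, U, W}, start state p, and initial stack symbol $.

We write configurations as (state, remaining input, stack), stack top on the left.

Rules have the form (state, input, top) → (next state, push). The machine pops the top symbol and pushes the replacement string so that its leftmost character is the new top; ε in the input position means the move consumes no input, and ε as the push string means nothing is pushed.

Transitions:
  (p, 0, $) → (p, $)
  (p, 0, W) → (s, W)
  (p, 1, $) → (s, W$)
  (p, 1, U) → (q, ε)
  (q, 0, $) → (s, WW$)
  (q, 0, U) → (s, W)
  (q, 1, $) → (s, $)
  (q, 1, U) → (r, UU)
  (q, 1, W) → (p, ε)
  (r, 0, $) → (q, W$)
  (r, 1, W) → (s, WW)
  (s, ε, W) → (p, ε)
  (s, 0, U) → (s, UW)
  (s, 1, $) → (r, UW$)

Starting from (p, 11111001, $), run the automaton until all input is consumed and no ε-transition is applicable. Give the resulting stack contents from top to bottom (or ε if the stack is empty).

$

(p, 11111001, $)
  read 1, top $: go to s, push W$ → (s, 1111001, W$)
  ε-move, top W: go to p, push ε → (p, 1111001, $)
  read 1, top $: go to s, push W$ → (s, 111001, W$)
  ε-move, top W: go to p, push ε → (p, 111001, $)
  read 1, top $: go to s, push W$ → (s, 11001, W$)
  ε-move, top W: go to p, push ε → (p, 11001, $)
  read 1, top $: go to s, push W$ → (s, 1001, W$)
  ε-move, top W: go to p, push ε → (p, 1001, $)
  read 1, top $: go to s, push W$ → (s, 001, W$)
  ε-move, top W: go to p, push ε → (p, 001, $)
  read 0, top $: go to p, push $ → (p, 01, $)
  read 0, top $: go to p, push $ → (p, 1, $)
  read 1, top $: go to s, push W$ → (s, ε, W$)
  ε-move, top W: go to p, push ε → (p, ε, $)
All input consumed in state p with stack $.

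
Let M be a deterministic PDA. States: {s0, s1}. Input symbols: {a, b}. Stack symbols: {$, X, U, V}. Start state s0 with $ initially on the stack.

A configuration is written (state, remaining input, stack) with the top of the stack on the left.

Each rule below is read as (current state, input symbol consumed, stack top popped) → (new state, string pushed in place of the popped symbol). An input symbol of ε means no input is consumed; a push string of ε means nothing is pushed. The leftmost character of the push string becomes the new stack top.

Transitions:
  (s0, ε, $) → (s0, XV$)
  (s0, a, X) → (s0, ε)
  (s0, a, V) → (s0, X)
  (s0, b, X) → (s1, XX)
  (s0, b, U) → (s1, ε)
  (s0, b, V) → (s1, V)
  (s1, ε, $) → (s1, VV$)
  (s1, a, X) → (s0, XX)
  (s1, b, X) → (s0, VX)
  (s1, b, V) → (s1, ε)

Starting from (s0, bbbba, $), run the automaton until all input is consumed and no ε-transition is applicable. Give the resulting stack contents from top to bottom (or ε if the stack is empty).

(s0, bbbba, $)
  ε-move, top $: go to s0, push XV$ → (s0, bbbba, XV$)
  read b, top X: go to s1, push XX → (s1, bbba, XXV$)
  read b, top X: go to s0, push VX → (s0, bba, VXXV$)
  read b, top V: go to s1, push V → (s1, ba, VXXV$)
  read b, top V: go to s1, push ε → (s1, a, XXV$)
  read a, top X: go to s0, push XX → (s0, ε, XXXV$)
All input consumed in state s0 with stack XXXV$.

XXXV$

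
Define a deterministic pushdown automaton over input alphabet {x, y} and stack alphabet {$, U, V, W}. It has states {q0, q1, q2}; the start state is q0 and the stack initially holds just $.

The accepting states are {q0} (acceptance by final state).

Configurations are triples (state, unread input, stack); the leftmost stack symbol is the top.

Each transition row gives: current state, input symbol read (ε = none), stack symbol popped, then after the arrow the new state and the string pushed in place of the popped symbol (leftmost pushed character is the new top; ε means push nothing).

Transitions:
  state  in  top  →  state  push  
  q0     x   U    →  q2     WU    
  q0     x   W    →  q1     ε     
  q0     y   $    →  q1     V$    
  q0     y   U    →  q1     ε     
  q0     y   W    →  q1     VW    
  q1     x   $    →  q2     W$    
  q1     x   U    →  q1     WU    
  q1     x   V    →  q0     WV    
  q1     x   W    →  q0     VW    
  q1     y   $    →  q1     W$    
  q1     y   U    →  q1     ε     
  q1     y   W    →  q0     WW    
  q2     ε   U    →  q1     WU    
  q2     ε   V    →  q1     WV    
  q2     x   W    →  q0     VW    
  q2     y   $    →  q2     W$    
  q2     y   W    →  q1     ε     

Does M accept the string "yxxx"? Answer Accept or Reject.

(q0, yxxx, $) ⊢ (q1, xxx, V$) ⊢ (q0, xx, WV$) ⊢ (q1, x, V$) ⊢ (q0, ε, WV$)
All input consumed; state q0 ∈ F.

Accept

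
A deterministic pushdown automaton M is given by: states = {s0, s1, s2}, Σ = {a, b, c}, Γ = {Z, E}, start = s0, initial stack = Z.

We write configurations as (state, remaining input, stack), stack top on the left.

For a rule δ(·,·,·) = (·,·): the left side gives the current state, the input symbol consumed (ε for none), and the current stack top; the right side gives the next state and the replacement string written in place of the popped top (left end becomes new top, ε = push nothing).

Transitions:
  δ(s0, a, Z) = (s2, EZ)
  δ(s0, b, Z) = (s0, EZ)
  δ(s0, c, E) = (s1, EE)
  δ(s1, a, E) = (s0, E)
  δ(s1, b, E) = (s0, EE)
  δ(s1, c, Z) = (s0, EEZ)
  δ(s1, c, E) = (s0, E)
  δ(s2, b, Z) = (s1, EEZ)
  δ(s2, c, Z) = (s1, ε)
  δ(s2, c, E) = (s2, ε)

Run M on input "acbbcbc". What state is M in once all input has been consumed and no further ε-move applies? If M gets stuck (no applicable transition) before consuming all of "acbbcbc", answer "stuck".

(s0, acbbcbc, Z)
  read a, top Z: go to s2, push EZ → (s2, cbbcbc, EZ)
  read c, top E: go to s2, push ε → (s2, bbcbc, Z)
  read b, top Z: go to s1, push EEZ → (s1, bcbc, EEZ)
  read b, top E: go to s0, push EE → (s0, cbc, EEEZ)
  read c, top E: go to s1, push EE → (s1, bc, EEEEZ)
  read b, top E: go to s0, push EE → (s0, c, EEEEEZ)
  read c, top E: go to s1, push EE → (s1, ε, EEEEEEZ)
All input consumed; M is in state s1.

s1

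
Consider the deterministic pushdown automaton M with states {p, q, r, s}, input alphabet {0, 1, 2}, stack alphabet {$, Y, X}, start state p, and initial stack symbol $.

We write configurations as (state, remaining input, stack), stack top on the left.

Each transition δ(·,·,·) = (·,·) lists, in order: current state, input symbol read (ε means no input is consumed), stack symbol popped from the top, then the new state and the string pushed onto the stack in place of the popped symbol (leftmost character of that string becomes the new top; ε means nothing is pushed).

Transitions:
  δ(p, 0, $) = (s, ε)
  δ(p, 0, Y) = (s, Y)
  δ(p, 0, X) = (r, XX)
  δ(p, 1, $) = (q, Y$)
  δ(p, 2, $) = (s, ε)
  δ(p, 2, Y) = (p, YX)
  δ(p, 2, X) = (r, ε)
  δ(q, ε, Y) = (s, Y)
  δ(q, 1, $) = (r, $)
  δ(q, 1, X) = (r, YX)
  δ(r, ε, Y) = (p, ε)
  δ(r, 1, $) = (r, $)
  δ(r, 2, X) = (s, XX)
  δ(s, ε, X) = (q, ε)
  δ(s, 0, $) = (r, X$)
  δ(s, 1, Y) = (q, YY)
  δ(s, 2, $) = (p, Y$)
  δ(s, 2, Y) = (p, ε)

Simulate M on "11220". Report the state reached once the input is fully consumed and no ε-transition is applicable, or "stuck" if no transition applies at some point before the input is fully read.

s

(p, 11220, $)
  read 1, top $: go to q, push Y$ → (q, 1220, Y$)
  ε-move, top Y: go to s, push Y → (s, 1220, Y$)
  read 1, top Y: go to q, push YY → (q, 220, YY$)
  ε-move, top Y: go to s, push Y → (s, 220, YY$)
  read 2, top Y: go to p, push ε → (p, 20, Y$)
  read 2, top Y: go to p, push YX → (p, 0, YX$)
  read 0, top Y: go to s, push Y → (s, ε, YX$)
All input consumed; M is in state s.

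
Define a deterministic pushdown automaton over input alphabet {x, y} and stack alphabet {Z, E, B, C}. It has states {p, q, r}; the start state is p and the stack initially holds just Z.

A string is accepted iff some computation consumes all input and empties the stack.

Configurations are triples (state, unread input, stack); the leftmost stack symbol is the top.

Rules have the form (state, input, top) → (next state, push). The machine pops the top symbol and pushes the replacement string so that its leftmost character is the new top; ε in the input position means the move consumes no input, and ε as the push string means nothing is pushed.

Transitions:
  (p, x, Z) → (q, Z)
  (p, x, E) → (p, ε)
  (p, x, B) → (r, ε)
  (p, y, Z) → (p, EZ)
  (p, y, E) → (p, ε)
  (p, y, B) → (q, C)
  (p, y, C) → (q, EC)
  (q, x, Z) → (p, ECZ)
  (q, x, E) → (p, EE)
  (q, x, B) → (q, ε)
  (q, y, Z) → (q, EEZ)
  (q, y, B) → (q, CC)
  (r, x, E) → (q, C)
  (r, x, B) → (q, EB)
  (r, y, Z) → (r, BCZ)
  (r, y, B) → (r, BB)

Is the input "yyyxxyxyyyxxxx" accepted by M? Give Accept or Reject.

Reject

(p, yyyxxyxyyyxxxx, Z)
  read y, top Z: go to p, push EZ → (p, yyxxyxyyyxxxx, EZ)
  read y, top E: go to p, push ε → (p, yxxyxyyyxxxx, Z)
  read y, top Z: go to p, push EZ → (p, xxyxyyyxxxx, EZ)
  read x, top E: go to p, push ε → (p, xyxyyyxxxx, Z)
  read x, top Z: go to q, push Z → (q, yxyyyxxxx, Z)
  read y, top Z: go to q, push EEZ → (q, xyyyxxxx, EEZ)
  read x, top E: go to p, push EE → (p, yyyxxxx, EEEZ)
  read y, top E: go to p, push ε → (p, yyxxxx, EEZ)
  read y, top E: go to p, push ε → (p, yxxxx, EZ)
  read y, top E: go to p, push ε → (p, xxxx, Z)
  read x, top Z: go to q, push Z → (q, xxx, Z)
  read x, top Z: go to p, push ECZ → (p, xx, ECZ)
  read x, top E: go to p, push ε → (p, x, CZ)
No transition applies at (p, x, CZ); input not fully consumed.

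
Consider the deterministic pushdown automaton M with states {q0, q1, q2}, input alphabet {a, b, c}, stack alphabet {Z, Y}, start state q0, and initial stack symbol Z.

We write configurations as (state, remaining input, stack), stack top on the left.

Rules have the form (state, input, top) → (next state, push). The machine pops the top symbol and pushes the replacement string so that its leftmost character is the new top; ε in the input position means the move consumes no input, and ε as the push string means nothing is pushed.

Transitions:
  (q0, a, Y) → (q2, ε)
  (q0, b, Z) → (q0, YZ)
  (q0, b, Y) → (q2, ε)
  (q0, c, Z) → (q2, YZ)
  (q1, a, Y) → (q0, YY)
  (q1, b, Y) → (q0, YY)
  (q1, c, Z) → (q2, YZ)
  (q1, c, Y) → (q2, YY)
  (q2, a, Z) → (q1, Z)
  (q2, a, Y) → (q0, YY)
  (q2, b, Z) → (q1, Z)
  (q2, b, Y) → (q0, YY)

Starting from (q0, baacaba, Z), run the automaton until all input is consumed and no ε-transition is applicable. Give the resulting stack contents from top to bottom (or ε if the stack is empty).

(q0, baacaba, Z)
  read b, top Z: go to q0, push YZ → (q0, aacaba, YZ)
  read a, top Y: go to q2, push ε → (q2, acaba, Z)
  read a, top Z: go to q1, push Z → (q1, caba, Z)
  read c, top Z: go to q2, push YZ → (q2, aba, YZ)
  read a, top Y: go to q0, push YY → (q0, ba, YYZ)
  read b, top Y: go to q2, push ε → (q2, a, YZ)
  read a, top Y: go to q0, push YY → (q0, ε, YYZ)
All input consumed in state q0 with stack YYZ.

YYZ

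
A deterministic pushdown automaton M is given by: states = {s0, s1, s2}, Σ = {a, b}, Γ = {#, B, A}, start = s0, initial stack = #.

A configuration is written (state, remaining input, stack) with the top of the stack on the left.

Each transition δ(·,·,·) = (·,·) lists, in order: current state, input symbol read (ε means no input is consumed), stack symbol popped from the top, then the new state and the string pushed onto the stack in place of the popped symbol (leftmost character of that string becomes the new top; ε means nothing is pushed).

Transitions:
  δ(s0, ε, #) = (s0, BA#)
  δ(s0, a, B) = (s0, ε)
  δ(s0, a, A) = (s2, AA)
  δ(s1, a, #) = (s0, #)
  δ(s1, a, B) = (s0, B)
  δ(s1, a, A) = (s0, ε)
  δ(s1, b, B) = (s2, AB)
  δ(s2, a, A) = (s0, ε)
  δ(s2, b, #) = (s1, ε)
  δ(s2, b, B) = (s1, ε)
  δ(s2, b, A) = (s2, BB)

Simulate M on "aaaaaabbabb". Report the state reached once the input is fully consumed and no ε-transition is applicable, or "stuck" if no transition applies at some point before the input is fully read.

(s0, aaaaaabbabb, #) ⊢ (s0, aaaaaabbabb, BA#) ⊢ (s0, aaaaabbabb, A#) ⊢ (s2, aaaabbabb, AA#) ⊢ (s0, aaabbabb, A#) ⊢ (s2, aabbabb, AA#) ⊢ (s0, abbabb, A#) ⊢ (s2, bbabb, AA#) ⊢ (s2, babb, BBA#) ⊢ (s1, abb, BA#) ⊢ (s0, bb, BA#)
No transition for (s0, b, top B); M blocks with input bb remaining.

stuck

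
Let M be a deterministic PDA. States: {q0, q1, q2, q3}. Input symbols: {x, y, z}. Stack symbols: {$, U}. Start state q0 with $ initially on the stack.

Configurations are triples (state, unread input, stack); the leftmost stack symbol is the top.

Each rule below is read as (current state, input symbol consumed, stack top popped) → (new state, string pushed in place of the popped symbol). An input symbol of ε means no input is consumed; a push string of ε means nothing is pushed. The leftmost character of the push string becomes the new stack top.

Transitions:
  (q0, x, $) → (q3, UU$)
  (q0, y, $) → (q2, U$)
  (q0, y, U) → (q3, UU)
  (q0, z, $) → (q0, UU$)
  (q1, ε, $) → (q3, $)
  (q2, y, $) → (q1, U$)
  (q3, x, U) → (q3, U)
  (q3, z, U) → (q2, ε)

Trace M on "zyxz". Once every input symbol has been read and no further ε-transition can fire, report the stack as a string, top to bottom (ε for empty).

UU$

(q0, zyxz, $) ⊢ (q0, yxz, UU$) ⊢ (q3, xz, UUU$) ⊢ (q3, z, UUU$) ⊢ (q2, ε, UU$)
All input consumed in state q2 with stack UU$.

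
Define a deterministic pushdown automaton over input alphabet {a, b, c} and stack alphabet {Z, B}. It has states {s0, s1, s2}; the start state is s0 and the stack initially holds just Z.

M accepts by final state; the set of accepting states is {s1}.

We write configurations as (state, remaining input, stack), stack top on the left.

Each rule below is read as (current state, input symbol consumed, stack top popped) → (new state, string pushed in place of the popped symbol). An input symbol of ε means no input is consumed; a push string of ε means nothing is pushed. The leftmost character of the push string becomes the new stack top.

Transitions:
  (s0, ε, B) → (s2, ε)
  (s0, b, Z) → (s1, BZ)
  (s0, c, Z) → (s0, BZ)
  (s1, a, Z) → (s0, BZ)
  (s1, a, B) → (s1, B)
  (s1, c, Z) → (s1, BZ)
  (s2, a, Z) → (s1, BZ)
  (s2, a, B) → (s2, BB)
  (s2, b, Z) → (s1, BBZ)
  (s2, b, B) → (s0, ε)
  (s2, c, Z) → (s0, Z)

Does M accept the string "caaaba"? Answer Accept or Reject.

Reject

(s0, caaaba, Z) ⊢ (s0, aaaba, BZ) ⊢ (s2, aaaba, Z) ⊢ (s1, aaba, BZ) ⊢ (s1, aba, BZ) ⊢ (s1, ba, BZ)
No transition applies at (s1, ba, BZ); input not fully consumed.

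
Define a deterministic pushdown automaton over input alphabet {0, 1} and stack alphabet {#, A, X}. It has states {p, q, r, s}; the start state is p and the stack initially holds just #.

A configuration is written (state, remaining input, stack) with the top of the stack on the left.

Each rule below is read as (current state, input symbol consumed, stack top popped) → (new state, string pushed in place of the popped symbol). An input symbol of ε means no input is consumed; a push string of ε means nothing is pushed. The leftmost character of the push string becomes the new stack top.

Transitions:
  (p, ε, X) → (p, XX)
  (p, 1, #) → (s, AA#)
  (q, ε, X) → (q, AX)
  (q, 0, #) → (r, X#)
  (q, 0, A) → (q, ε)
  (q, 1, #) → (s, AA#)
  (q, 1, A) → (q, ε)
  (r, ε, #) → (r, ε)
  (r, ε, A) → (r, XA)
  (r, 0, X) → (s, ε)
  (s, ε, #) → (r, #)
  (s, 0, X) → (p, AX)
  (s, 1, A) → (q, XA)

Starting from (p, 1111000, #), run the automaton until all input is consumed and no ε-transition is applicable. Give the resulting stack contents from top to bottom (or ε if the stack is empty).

AXAA#

(p, 1111000, #)
  read 1, top #: go to s, push AA# → (s, 111000, AA#)
  read 1, top A: go to q, push XA → (q, 11000, XAA#)
  ε-move, top X: go to q, push AX → (q, 11000, AXAA#)
  read 1, top A: go to q, push ε → (q, 1000, XAA#)
  ε-move, top X: go to q, push AX → (q, 1000, AXAA#)
  read 1, top A: go to q, push ε → (q, 000, XAA#)
  ε-move, top X: go to q, push AX → (q, 000, AXAA#)
  read 0, top A: go to q, push ε → (q, 00, XAA#)
  ε-move, top X: go to q, push AX → (q, 00, AXAA#)
  read 0, top A: go to q, push ε → (q, 0, XAA#)
  ε-move, top X: go to q, push AX → (q, 0, AXAA#)
  read 0, top A: go to q, push ε → (q, ε, XAA#)
  ε-move, top X: go to q, push AX → (q, ε, AXAA#)
All input consumed in state q with stack AXAA#.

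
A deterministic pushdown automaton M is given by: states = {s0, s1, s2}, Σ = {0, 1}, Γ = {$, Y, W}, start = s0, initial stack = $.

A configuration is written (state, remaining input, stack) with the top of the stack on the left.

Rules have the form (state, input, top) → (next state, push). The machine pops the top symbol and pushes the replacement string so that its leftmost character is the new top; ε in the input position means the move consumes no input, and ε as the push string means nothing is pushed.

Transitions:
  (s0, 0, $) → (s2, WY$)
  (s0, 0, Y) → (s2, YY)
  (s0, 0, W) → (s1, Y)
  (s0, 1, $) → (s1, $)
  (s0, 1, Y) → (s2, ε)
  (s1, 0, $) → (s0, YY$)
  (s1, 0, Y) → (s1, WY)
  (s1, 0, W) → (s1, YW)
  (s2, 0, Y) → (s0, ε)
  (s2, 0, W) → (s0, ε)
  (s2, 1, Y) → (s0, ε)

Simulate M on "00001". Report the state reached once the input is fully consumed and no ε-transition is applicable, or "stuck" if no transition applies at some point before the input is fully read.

(s0, 00001, $)
  read 0, top $: go to s2, push WY$ → (s2, 0001, WY$)
  read 0, top W: go to s0, push ε → (s0, 001, Y$)
  read 0, top Y: go to s2, push YY → (s2, 01, YY$)
  read 0, top Y: go to s0, push ε → (s0, 1, Y$)
  read 1, top Y: go to s2, push ε → (s2, ε, $)
All input consumed; M is in state s2.

s2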